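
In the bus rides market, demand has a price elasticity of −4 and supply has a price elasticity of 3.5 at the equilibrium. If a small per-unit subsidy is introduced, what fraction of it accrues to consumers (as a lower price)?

For a small subsidy around the equilibrium, the benefit split depends on the relative slopes, which at a point are proportional to the elasticities.
Buyer share = εs/(εs + |εd|) = 3.5/(3.5 + 4) = 7/15; seller share = |εd|/(εs + |εd|) = 8/15.

Consumer share = 7/15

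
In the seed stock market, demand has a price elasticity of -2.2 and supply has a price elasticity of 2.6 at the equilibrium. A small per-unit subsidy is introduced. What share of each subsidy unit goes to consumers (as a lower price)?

For a small subsidy around the equilibrium, the benefit split depends on the relative slopes, which at a point are proportional to the elasticities.
Buyer share = εs/(εs + |εd|) = 2.6/(2.6 + 2.2) = 13/24; seller share = |εd|/(εs + |εd|) = 11/24.

Consumer share = 13/24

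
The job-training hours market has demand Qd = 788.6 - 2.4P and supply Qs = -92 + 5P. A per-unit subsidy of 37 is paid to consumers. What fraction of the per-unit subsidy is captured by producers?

Producer share = 12/37

Pre-subsidy: 788.6 - 2.4P = -92 + 5P gives P* = 119, Q* = 503.
With the rebate, buyers effectively pay Pb = Ps − 37, where Ps is the price sellers receive.
Demand in terms of Ps becomes Qd = 788.6 − 2.4(Ps − 37) = 877.4 - 2.4Ps. Setting this equal to supply: 877.4 - 2.4Ps = -92 + 5Ps, so Ps = 131.
Buyers pay Pb = 131 − 37 = 94; Q' = -92 + 5·131 = 563.
Buyers' price falls by P* − Pb = 119 − 94 = 25; sellers' price rises by Ps − P* = 131 − 119 = 12.
So producers capture 12/37 = 12/37 of each unit of subsidy.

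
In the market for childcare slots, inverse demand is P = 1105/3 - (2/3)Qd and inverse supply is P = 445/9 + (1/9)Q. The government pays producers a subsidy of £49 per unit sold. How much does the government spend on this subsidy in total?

Pre-subsidy: 1105/3 - (2/3)Q = 445/9 + (1/9)Q gives Q* = 410 and P* = 95.
With the subsidy, sellers receive Ps = Pb + 49 for each unit, where Pb is the price buyers pay.
On the curves, Pb = 1105/3 - (2/3)Q and Ps = 445/9 + (1/9)Q; the wedge Ps − Pb = 49 gives 445/9 + (1/9)Q − (1105/3 - (2/3)Q) = 49, so Q' = 473.
Then Pb = 1105/3 − (2/3)·473 = 53 and Ps = 445/9 + (1/9)·473 = 102.
Government outlay = subsidy × quantity = 49 × 473 = 23177.

Government cost = £23177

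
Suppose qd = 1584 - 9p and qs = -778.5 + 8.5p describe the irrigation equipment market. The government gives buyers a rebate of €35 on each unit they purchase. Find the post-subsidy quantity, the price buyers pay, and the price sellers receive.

Pre-subsidy: 1584 - 9p = -778.5 + 8.5p gives p* = 135, q* = 369.
With the rebate, buyers effectively pay pb = ps − 35, where ps is the price sellers receive.
Demand in terms of ps becomes qd = 1584 − 9(ps − 35) = 1899 - 9ps. Setting this equal to supply: 1899 - 9ps = -778.5 + 8.5ps, so ps = 153.
Buyers pay pb = 153 − 35 = 118; q' = -778.5 + 8.5·153 = 522.

q' = 522; buyers pay €118; sellers receive €153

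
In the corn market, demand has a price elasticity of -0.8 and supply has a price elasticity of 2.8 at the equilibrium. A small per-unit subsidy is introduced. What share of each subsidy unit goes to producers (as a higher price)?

For a small subsidy around the equilibrium, the benefit split depends on the relative slopes, which at a point are proportional to the elasticities.
Buyer share = εs/(εs + |εd|) = 2.8/(2.8 + 0.8) = 7/9; seller share = |εd|/(εs + |εd|) = 2/9.
So producers capture 2/9 of the subsidy.

Producer share = 2/9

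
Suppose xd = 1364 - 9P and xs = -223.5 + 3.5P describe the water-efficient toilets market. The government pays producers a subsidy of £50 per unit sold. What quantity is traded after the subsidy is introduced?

x' = 347

Pre-subsidy: 1364 - 9P = -223.5 + 3.5P gives P* = 127, x* = 221.
With the subsidy, sellers receive Ps = Pb + 50 for each unit, where Pb is the price buyers pay.
Supply in terms of Pb becomes xs = -223.5 + 3.5(Pb + 50) = -48.5 + 3.5Pb. Setting this equal to demand: 1364 - 9Pb = -48.5 + 3.5Pb, so Pb = 113.
Sellers receive Ps = 113 + 50 = 163; x' = 1364 − 9·113 = 347.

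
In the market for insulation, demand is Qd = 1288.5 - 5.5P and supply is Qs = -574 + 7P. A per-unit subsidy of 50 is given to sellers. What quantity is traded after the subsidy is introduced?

Q' = 623

Pre-subsidy: 1288.5 - 5.5P = -574 + 7P gives P* = 149, Q* = 469.
With the subsidy, sellers receive Ps = Pb + 50 for each unit, where Pb is the price buyers pay.
Supply in terms of Pb becomes Qs = -574 + 7(Pb + 50) = -224 + 7Pb. Setting this equal to demand: 1288.5 - 5.5Pb = -224 + 7Pb, so Pb = 121.
Sellers receive Ps = 121 + 50 = 171; Q' = 1288.5 − 5.5·121 = 623.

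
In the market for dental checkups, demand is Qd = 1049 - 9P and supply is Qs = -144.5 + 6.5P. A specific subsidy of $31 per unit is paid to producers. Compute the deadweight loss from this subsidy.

Pre-subsidy: 1049 - 9P = -144.5 + 6.5P gives P* = 77, Q* = 356.
With the subsidy, sellers receive Ps = Pb + 31 for each unit, where Pb is the price buyers pay.
Supply in terms of Pb becomes Qs = -144.5 + 6.5(Pb + 31) = 57 + 6.5Pb. Setting this equal to demand: 1049 - 9Pb = 57 + 6.5Pb, so Pb = 64.
Sellers receive Ps = 64 + 31 = 95; Q' = 1049 − 9·64 = 473.
The subsidy expands output by 473 − 356 = 117 past the efficient level; on those units the gap between marginal cost and willingness to pay runs from 0 up to 31.
DWL = ½ × 31 × 117 = 1813.5.

Deadweight loss = $1813.5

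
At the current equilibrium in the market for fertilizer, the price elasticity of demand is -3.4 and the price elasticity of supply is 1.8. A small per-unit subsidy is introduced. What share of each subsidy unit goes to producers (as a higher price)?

Producer share = 17/26

For a small subsidy around the equilibrium, the benefit split depends on the relative slopes, which at a point are proportional to the elasticities.
Buyer share = εs/(εs + |εd|) = 1.8/(1.8 + 3.4) = 9/26; seller share = |εd|/(εs + |εd|) = 17/26.
So producers capture 17/26 of the subsidy.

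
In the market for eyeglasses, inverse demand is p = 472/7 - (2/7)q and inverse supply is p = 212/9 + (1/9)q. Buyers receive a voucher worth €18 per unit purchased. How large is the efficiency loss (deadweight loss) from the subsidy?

Deadweight loss = €408.24

Pre-subsidy: 472/7 - (2/7)q = 212/9 + (1/9)q gives q* = 110.56 and p* = 35.84.
With the rebate, buyers effectively pay pb = ps − 18, where ps is the price sellers receive.
On the curves, pb = 472/7 - (2/7)q and ps = 212/9 + (1/9)q; the wedge ps − pb = 18 gives 212/9 + (1/9)q − (472/7 - (2/7)q) = 18, so q' = 155.92.
Then pb = 472/7 − (2/7)·155.92 = 22.88 and ps = 212/9 + (1/9)·155.92 = 40.88.
The subsidy expands output by 155.92 − 110.56 = 45.36 past the efficient level; on those units the gap between marginal cost and willingness to pay runs from 0 up to 18.
DWL = ½ × 18 × 45.36 = 408.24.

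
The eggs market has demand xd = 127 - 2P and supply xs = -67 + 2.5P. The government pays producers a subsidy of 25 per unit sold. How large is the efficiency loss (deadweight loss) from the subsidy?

Pre-subsidy: 127 - 2P = -67 + 2.5P gives P* = 388/9, x* = 367/9.
With the subsidy, sellers receive Ps = Pb + 25 for each unit, where Pb is the price buyers pay.
Supply in terms of Pb becomes xs = -67 + 2.5(Pb + 25) = -4.5 + 2.5Pb. Setting this equal to demand: 127 - 2Pb = -4.5 + 2.5Pb, so Pb = 263/9.
Sellers receive Ps = 263/9 + 25 = 488/9; x' = 127 − 2·(263/9) = 617/9.
The subsidy expands output by 617/9 − 367/9 = 250/9 past the efficient level; on those units the gap between marginal cost and willingness to pay runs from 0 up to 25.
DWL = ½ × 25 × 250/9 = 3125/9.

Deadweight loss = 3125/9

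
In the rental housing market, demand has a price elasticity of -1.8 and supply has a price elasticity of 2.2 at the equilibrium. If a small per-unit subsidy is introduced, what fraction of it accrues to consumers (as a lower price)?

Consumer share = 0.55

For a small subsidy around the equilibrium, the benefit split depends on the relative slopes, which at a point are proportional to the elasticities.
Buyer share = εs/(εs + |εd|) = 2.2/(2.2 + 1.8) = 0.55; seller share = |εd|/(εs + |εd|) = 0.45.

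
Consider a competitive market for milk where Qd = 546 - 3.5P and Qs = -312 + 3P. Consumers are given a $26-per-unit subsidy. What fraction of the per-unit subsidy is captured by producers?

Pre-subsidy: 546 - 3.5P = -312 + 3P gives P* = 132, Q* = 84.
With the rebate, buyers effectively pay Pb = Ps − 26, where Ps is the price sellers receive.
Demand in terms of Ps becomes Qd = 546 − 3.5(Ps − 26) = 637 - 3.5Ps. Setting this equal to supply: 637 - 3.5Ps = -312 + 3Ps, so Ps = 146.
Buyers pay Pb = 146 − 26 = 120; Q' = -312 + 3·146 = 126.
Buyers' price falls by P* − Pb = 132 − 120 = 12; sellers' price rises by Ps − P* = 146 − 132 = 14.
So producers capture 14/26 = 7/13 of each unit of subsidy.

Producer share = 7/13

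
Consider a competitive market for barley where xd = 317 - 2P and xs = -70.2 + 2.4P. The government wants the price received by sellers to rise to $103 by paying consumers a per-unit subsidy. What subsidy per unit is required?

Required subsidy s = $33 per unit

At a seller price of 103, quantity supplied is -70.2 + 2.4·103 = 177.
Buyers absorb 177 only when they pay Pb with 317 − 2·Pb = 177, i.e. Pb = 70.
s = Ps − Pb = 103 − 70 = 33.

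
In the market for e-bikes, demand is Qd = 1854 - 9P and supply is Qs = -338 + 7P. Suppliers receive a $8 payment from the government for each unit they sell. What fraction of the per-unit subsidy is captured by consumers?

Consumer share = 0.4375

Pre-subsidy: 1854 - 9P = -338 + 7P gives P* = 137, Q* = 621.
With the subsidy, sellers receive Ps = Pb + 8 for each unit, where Pb is the price buyers pay.
Supply in terms of Pb becomes Qs = -338 + 7(Pb + 8) = -282 + 7Pb. Setting this equal to demand: 1854 - 9Pb = -282 + 7Pb, so Pb = 133.5.
Sellers receive Ps = 133.5 + 8 = 141.5; Q' = 1854 − 9·133.5 = 652.5.
Buyers' price falls by P* − Pb = 137 − 133.5 = 3.5; sellers' price rises by Ps − P* = 141.5 − 137 = 4.5.
So consumers capture 3.5/8 = 0.4375 of each unit of subsidy.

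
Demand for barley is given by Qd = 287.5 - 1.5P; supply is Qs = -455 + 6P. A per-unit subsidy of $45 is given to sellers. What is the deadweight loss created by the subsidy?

Pre-subsidy: 287.5 - 1.5P = -455 + 6P gives P* = 99, Q* = 139.
With the subsidy, sellers receive Ps = Pb + 45 for each unit, where Pb is the price buyers pay.
Supply in terms of Pb becomes Qs = -455 + 6(Pb + 45) = -185 + 6Pb. Setting this equal to demand: 287.5 - 1.5Pb = -185 + 6Pb, so Pb = 63.
Sellers receive Ps = 63 + 45 = 108; Q' = 287.5 − 1.5·63 = 193.
The subsidy expands output by 193 − 139 = 54 past the efficient level; on those units the gap between marginal cost and willingness to pay runs from 0 up to 45.
DWL = ½ × 45 × 54 = 1215.

Deadweight loss = $1215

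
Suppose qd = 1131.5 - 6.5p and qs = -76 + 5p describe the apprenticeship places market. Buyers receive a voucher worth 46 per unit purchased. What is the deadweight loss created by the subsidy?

Pre-subsidy: 1131.5 - 6.5p = -76 + 5p gives p* = 105, q* = 449.
With the rebate, buyers effectively pay pb = ps − 46, where ps is the price sellers receive.
Demand in terms of ps becomes qd = 1131.5 − 6.5(ps − 46) = 1430.5 - 6.5ps. Setting this equal to supply: 1430.5 - 6.5ps = -76 + 5ps, so ps = 131.
Buyers pay pb = 131 − 46 = 85; q' = -76 + 5·131 = 579.
The subsidy expands output by 579 − 449 = 130 past the efficient level; on those units the gap between marginal cost and willingness to pay runs from 0 up to 46.
DWL = ½ × 46 × 130 = 2990.

Deadweight loss = 2990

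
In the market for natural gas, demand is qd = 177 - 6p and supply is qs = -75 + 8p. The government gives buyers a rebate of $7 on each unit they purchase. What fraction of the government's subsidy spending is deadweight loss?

Pre-subsidy: 177 - 6p = -75 + 8p gives p* = 18, q* = 69.
With the rebate, buyers effectively pay pb = ps − 7, where ps is the price sellers receive.
Demand in terms of ps becomes qd = 177 − 6(ps − 7) = 219 - 6ps. Setting this equal to supply: 219 - 6ps = -75 + 8ps, so ps = 21.
Buyers pay pb = 21 − 7 = 14; q' = -75 + 8·21 = 93.
ΔCS = ½(69 + 93)(18 − 14) = 324; ΔPS = ½(69 + 93)(21 − 18) = 243.
Government spending = 7 × 93 = 651.
DWL = ½ × 7 × (93 − 69) = 84; fraction = 84 / 651 = 4/31.

DWL / government spending = 4/31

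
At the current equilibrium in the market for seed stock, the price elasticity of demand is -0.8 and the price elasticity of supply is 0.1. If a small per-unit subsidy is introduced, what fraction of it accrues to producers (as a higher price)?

For a small subsidy around the equilibrium, the benefit split depends on the relative slopes, which at a point are proportional to the elasticities.
Buyer share = εs/(εs + |εd|) = 0.1/(0.1 + 0.8) = 1/9; seller share = |εd|/(εs + |εd|) = 8/9.
So producers capture 8/9 of the subsidy.

Producer share = 8/9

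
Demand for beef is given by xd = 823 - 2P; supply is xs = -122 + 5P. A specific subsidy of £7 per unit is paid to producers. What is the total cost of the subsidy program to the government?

Pre-subsidy: 823 - 2P = -122 + 5P gives P* = 135, x* = 553.
With the subsidy, sellers receive Ps = Pb + 7 for each unit, where Pb is the price buyers pay.
Supply in terms of Pb becomes xs = -122 + 5(Pb + 7) = -87 + 5Pb. Setting this equal to demand: 823 - 2Pb = -87 + 5Pb, so Pb = 130.
Sellers receive Ps = 130 + 7 = 137; x' = 823 − 2·130 = 563.
Government outlay = subsidy × quantity = 7 × 563 = 3941.

Government cost = £3941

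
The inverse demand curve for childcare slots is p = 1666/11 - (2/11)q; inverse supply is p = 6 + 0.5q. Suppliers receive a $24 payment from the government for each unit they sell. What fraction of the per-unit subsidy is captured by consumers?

Consumer share = 4/15

Pre-subsidy: 1666/11 - (2/11)q = 6 + 0.5q gives q* = 640/3 and p* = 338/3.
With the subsidy, sellers receive ps = pb + 24 for each unit, where pb is the price buyers pay.
On the curves, pb = 1666/11 - (2/11)q and ps = 6 + 0.5q; the wedge ps − pb = 24 gives 6 + 0.5q − (1666/11 - (2/11)q) = 24, so q' = 3728/15.
Then pb = 1666/11 − (2/11)·(3728/15) = 1594/15 and ps = 6 + 0.5·(3728/15) = 1954/15.
Buyers' price falls by p* − pb = 338/3 − 1594/15 = 6.4; sellers' price rises by ps − p* = 1954/15 − 338/3 = 17.6.
So consumers capture 6.4/24 = 4/15 of each unit of subsidy.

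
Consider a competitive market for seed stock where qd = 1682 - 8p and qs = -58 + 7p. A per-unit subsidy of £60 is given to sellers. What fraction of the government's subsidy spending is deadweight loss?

DWL / government spending = 56/489

Pre-subsidy: 1682 - 8p = -58 + 7p gives p* = 116, q* = 754.
With the subsidy, sellers receive ps = pb + 60 for each unit, where pb is the price buyers pay.
Supply in terms of pb becomes qs = -58 + 7(pb + 60) = 362 + 7pb. Setting this equal to demand: 1682 - 8pb = 362 + 7pb, so pb = 88.
Sellers receive ps = 88 + 60 = 148; q' = 1682 − 8·88 = 978.
ΔCS = ½(754 + 978)(116 − 88) = 24248; ΔPS = ½(754 + 978)(148 − 116) = 27712.
Government spending = 60 × 978 = 58680.
DWL = ½ × 60 × (978 − 754) = 6720; fraction = 6720 / 58680 = 56/489.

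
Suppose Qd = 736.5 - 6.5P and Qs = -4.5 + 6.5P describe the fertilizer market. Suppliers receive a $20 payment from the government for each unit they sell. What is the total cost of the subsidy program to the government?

Government cost = $8620

Pre-subsidy: 736.5 - 6.5P = -4.5 + 6.5P gives P* = 57, Q* = 366.
With the subsidy, sellers receive Ps = Pb + 20 for each unit, where Pb is the price buyers pay.
Supply in terms of Pb becomes Qs = -4.5 + 6.5(Pb + 20) = 125.5 + 6.5Pb. Setting this equal to demand: 736.5 - 6.5Pb = 125.5 + 6.5Pb, so Pb = 47.
Sellers receive Ps = 47 + 20 = 67; Q' = 736.5 − 6.5·47 = 431.
Government outlay = subsidy × quantity = 20 × 431 = 8620.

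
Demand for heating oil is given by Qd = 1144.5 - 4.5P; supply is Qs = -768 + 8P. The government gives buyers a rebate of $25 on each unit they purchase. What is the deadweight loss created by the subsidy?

Pre-subsidy: 1144.5 - 4.5P = -768 + 8P gives P* = 153, Q* = 456.
With the rebate, buyers effectively pay Pb = Ps − 25, where Ps is the price sellers receive.
Demand in terms of Ps becomes Qd = 1144.5 − 4.5(Ps − 25) = 1257 - 4.5Ps. Setting this equal to supply: 1257 - 4.5Ps = -768 + 8Ps, so Ps = 162.
Buyers pay Pb = 162 − 25 = 137; Q' = -768 + 8·162 = 528.
The subsidy expands output by 528 − 456 = 72 past the efficient level; on those units the gap between marginal cost and willingness to pay runs from 0 up to 25.
DWL = ½ × 25 × 72 = 900.

Deadweight loss = $900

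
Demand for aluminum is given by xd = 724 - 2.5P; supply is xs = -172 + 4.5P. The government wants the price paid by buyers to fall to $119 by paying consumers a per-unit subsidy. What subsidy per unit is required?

At a buyer price of 119, quantity demanded is 724 − 2.5·119 = 426.5.
Sellers supply 426.5 only when they receive Ps with -172 + 4.5·Ps = 426.5, i.e. Ps = 133.
s = Ps − Pb = 133 − 119 = 14.

Required subsidy s = $14 per unit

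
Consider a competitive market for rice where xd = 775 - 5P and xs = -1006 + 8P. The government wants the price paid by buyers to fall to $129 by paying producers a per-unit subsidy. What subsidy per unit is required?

Required subsidy s = $13 per unit

At a buyer price of 129, quantity demanded is 775 − 5·129 = 130.
Sellers supply 130 only when they receive Ps with -1006 + 8·Ps = 130, i.e. Ps = 142.
s = Ps − Pb = 142 − 129 = 13.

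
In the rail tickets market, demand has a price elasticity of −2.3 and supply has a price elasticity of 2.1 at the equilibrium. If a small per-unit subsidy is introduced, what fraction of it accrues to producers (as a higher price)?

Producer share = 23/44

For a small subsidy around the equilibrium, the benefit split depends on the relative slopes, which at a point are proportional to the elasticities.
Buyer share = εs/(εs + |εd|) = 2.1/(2.1 + 2.3) = 21/44; seller share = |εd|/(εs + |εd|) = 23/44.
So producers capture 23/44 of the subsidy.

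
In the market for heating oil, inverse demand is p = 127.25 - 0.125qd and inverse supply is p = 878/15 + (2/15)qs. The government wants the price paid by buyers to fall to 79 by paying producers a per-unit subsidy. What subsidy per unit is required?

At a buyer price of 79, quantity demanded is 1018 − 8·79 = 386.
Sellers supply 386 only when they receive ps = 878/15 + (2/15)·386 = 110.
s = ps − pb = 110 − 79 = 31.

Required subsidy s = 31 per unit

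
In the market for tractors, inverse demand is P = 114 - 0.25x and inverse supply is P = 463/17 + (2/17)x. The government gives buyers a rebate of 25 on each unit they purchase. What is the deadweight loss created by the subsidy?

Deadweight loss = 850

Pre-subsidy: 114 - 0.25x = 463/17 + (2/17)x gives x* = 236 and P* = 55.
With the rebate, buyers effectively pay Pb = Ps − 25, where Ps is the price sellers receive.
On the curves, Pb = 114 - 0.25x and Ps = 463/17 + (2/17)x; the wedge Ps − Pb = 25 gives 463/17 + (2/17)x − (114 - 0.25x) = 25, so x' = 304.
Then Pb = 114 − 0.25·304 = 38 and Ps = 463/17 + (2/17)·304 = 63.
The subsidy expands output by 304 − 236 = 68 past the efficient level; on those units the gap between marginal cost and willingness to pay runs from 0 up to 25.
DWL = ½ × 25 × 68 = 850.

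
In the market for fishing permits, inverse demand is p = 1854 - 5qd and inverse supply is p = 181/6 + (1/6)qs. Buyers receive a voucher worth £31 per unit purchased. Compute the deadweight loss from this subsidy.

Deadweight loss = £93

Pre-subsidy: 1854 - 5q = 181/6 + (1/6)q gives q* = 353 and p* = 89.
With the rebate, buyers effectively pay pb = ps − 31, where ps is the price sellers receive.
On the curves, pb = 1854 - 5q and ps = 181/6 + (1/6)q; the wedge ps − pb = 31 gives 181/6 + (1/6)q − (1854 - 5q) = 31, so q' = 359.
Then pb = 1854 − 5·359 = 59 and ps = 181/6 + (1/6)·359 = 90.
The subsidy expands output by 359 − 353 = 6 past the efficient level; on those units the gap between marginal cost and willingness to pay runs from 0 up to 31.
DWL = ½ × 31 × 6 = 93.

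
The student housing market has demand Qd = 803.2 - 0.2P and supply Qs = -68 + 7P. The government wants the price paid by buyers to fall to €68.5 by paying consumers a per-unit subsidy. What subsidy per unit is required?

Required subsidy s = €54 per unit

At a buyer price of 68.5, quantity demanded is 803.2 − 0.2·68.5 = 789.5.
Sellers supply 789.5 only when they receive Ps with -68 + 7·Ps = 789.5, i.e. Ps = 122.5.
s = Ps − Pb = 122.5 − 68.5 = 54.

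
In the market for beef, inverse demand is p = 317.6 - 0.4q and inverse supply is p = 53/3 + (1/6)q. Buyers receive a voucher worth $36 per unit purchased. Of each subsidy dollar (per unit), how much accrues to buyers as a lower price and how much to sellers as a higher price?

Buyers gain 432/17 per unit; sellers gain 180/17 per unit

Pre-subsidy: 317.6 - 0.4q = 53/3 + (1/6)q gives q* = 8998/17 and p* = 1800/17.
With the rebate, buyers effectively pay pb = ps − 36, where ps is the price sellers receive.
On the curves, pb = 317.6 - 0.4q and ps = 53/3 + (1/6)q; the wedge ps − pb = 36 gives 53/3 + (1/6)q − (317.6 - 0.4q) = 36, so q' = 10078/17.
Then pb = 317.6 − 0.4·(10078/17) = 1368/17 and ps = 53/3 + (1/6)·(10078/17) = 1980/17.
Buyers' price falls by p* − pb = 1800/17 − 1368/17 = 432/17; sellers' price rises by ps − p* = 1980/17 − 1800/17 = 180/17.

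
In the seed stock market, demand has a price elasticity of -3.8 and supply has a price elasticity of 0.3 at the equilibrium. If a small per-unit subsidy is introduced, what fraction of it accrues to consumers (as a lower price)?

For a small subsidy around the equilibrium, the benefit split depends on the relative slopes, which at a point are proportional to the elasticities.
Buyer share = εs/(εs + |εd|) = 0.3/(0.3 + 3.8) = 3/41; seller share = |εd|/(εs + |εd|) = 38/41.

Consumer share = 3/41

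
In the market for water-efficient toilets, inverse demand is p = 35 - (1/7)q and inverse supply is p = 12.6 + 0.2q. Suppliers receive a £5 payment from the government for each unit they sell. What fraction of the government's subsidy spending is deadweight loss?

DWL / government spending = 25/274

Pre-subsidy: 35 - (1/7)q = 12.6 + 0.2q gives q* = 196/3 and p* = 77/3.
With the subsidy, sellers receive ps = pb + 5 for each unit, where pb is the price buyers pay.
On the curves, pb = 35 - (1/7)q and ps = 12.6 + 0.2q; the wedge ps − pb = 5 gives 12.6 + 0.2q − (35 - (1/7)q) = 5, so q' = 959/12.
Then pb = 35 − (1/7)·(959/12) = 283/12 and ps = 12.6 + 0.2·(959/12) = 343/12.
ΔCS = ½(196/3 + 959/12)(77/3 − 283/12) = 14525/96; ΔPS = ½(196/3 + 959/12)(343/12 − 77/3) = 20335/96.
Government spending = 5 × 959/12 = 4795/12.
DWL = ½ × 5 × (959/12 − 196/3) = 875/24; fraction = (875/24) / (4795/12) = 25/274.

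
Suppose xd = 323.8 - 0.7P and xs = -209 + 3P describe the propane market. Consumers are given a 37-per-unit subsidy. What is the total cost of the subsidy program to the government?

Pre-subsidy: 323.8 - 0.7P = -209 + 3P gives P* = 144, x* = 223.
With the rebate, buyers effectively pay Pb = Ps − 37, where Ps is the price sellers receive.
Demand in terms of Ps becomes xd = 323.8 − 0.7(Ps − 37) = 349.7 - 0.7Ps. Setting this equal to supply: 349.7 - 0.7Ps = -209 + 3Ps, so Ps = 151.
Buyers pay Pb = 151 − 37 = 114; x' = -209 + 3·151 = 244.
Government outlay = subsidy × quantity = 37 × 244 = 9028.

Government cost = 9028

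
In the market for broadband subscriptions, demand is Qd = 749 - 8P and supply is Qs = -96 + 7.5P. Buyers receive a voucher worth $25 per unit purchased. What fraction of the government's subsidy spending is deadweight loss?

DWL / government spending = 500/4233

Pre-subsidy: 749 - 8P = -96 + 7.5P gives P* = 1690/31, Q* = 9699/31.
With the rebate, buyers effectively pay Pb = Ps − 25, where Ps is the price sellers receive.
Demand in terms of Ps becomes Qd = 749 − 8(Ps − 25) = 949 - 8Ps. Setting this equal to supply: 949 - 8Ps = -96 + 7.5Ps, so Ps = 2090/31.
Buyers pay Pb = 2090/31 − 25 = 1315/31; Q' = -96 + 7.5·(2090/31) = 12699/31.
ΔCS = ½(9699/31 + 12699/31)(1690/31 − 1315/31) = 4199625/961; ΔPS = ½(9699/31 + 12699/31)(2090/31 − 1690/31) = 4479600/961.
Government spending = 25 × 12699/31 = 317475/31.
DWL = ½ × 25 × (12699/31 − 9699/31) = 37500/31; fraction = (37500/31) / (317475/31) = 500/4233.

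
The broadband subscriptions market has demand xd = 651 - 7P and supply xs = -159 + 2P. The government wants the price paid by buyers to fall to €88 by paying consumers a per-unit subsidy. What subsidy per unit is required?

Required subsidy s = €9 per unit

At a buyer price of 88, quantity demanded is 651 − 7·88 = 35.
Sellers supply 35 only when they receive Ps with -159 + 2·Ps = 35, i.e. Ps = 97.
s = Ps − Pb = 97 − 88 = 9.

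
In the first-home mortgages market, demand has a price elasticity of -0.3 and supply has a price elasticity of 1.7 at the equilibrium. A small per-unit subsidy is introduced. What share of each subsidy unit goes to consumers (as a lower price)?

Consumer share = 0.85

For a small subsidy around the equilibrium, the benefit split depends on the relative slopes, which at a point are proportional to the elasticities.
Buyer share = εs/(εs + |εd|) = 1.7/(1.7 + 0.3) = 0.85; seller share = |εd|/(εs + |εd|) = 0.15.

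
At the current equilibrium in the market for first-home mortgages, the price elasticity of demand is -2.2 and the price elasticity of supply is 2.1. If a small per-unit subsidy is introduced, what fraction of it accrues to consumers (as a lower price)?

For a small subsidy around the equilibrium, the benefit split depends on the relative slopes, which at a point are proportional to the elasticities.
Buyer share = εs/(εs + |εd|) = 2.1/(2.1 + 2.2) = 21/43; seller share = |εd|/(εs + |εd|) = 22/43.

Consumer share = 21/43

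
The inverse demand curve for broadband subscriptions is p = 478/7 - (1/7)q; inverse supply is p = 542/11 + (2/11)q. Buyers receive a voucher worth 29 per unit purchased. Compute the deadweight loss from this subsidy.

Pre-subsidy: 478/7 - (1/7)q = 542/11 + (2/11)q gives q* = 58.56 and p* = 59.92.
With the rebate, buyers effectively pay pb = ps − 29, where ps is the price sellers receive.
On the curves, pb = 478/7 - (1/7)q and ps = 542/11 + (2/11)q; the wedge ps − pb = 29 gives 542/11 + (2/11)q − (478/7 - (1/7)q) = 29, so q' = 147.88.
Then pb = 478/7 − (1/7)·147.88 = 47.16 and ps = 542/11 + (2/11)·147.88 = 76.16.
The subsidy expands output by 147.88 − 58.56 = 89.32 past the efficient level; on those units the gap between marginal cost and willingness to pay runs from 0 up to 29.
DWL = ½ × 29 × 89.32 = 1295.14.

Deadweight loss = 1295.14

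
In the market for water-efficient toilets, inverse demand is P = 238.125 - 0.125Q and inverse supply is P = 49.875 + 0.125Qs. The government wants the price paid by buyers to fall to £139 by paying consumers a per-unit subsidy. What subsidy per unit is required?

Required subsidy s = £10 per unit

At a buyer price of 139, quantity demanded is 1905 − 8·139 = 793.
Sellers supply 793 only when they receive Ps = 49.875 + 0.125·793 = 149.
s = Ps − Pb = 149 − 139 = 10.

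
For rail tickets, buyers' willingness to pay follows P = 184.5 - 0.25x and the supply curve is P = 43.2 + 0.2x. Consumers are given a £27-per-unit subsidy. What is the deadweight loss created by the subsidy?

Deadweight loss = £810

Pre-subsidy: 184.5 - 0.25x = 43.2 + 0.2x gives x* = 314 and P* = 106.
With the rebate, buyers effectively pay Pb = Ps − 27, where Ps is the price sellers receive.
On the curves, Pb = 184.5 - 0.25x and Ps = 43.2 + 0.2x; the wedge Ps − Pb = 27 gives 43.2 + 0.2x − (184.5 - 0.25x) = 27, so x' = 374.
Then Pb = 184.5 − 0.25·374 = 91 and Ps = 43.2 + 0.2·374 = 118.
The subsidy expands output by 374 − 314 = 60 past the efficient level; on those units the gap between marginal cost and willingness to pay runs from 0 up to 27.
DWL = ½ × 27 × 60 = 810.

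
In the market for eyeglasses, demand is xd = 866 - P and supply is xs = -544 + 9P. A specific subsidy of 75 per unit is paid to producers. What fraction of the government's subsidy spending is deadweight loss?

Pre-subsidy: 866 - P = -544 + 9P gives P* = 141, x* = 725.
With the subsidy, sellers receive Ps = Pb + 75 for each unit, where Pb is the price buyers pay.
Supply in terms of Pb becomes xs = -544 + 9(Pb + 75) = 131 + 9Pb. Setting this equal to demand: 866 - Pb = 131 + 9Pb, so Pb = 73.5.
Sellers receive Ps = 73.5 + 75 = 148.5; x' = 866 − 1·73.5 = 792.5.
ΔCS = ½(725 + 792.5)(141 − 73.5) = 51215.625; ΔPS = ½(725 + 792.5)(148.5 − 141) = 5690.625.
Government spending = 75 × 792.5 = 59437.5.
DWL = ½ × 75 × (792.5 − 725) = 2531.25; fraction = 2531.25 / 59437.5 = 27/634.

DWL / government spending = 27/634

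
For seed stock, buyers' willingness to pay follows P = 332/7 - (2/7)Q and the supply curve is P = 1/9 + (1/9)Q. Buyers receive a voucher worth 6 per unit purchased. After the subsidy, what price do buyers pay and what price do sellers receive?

Pre-subsidy: 332/7 - (2/7)Q = 1/9 + (1/9)Q gives Q* = 119.24 and P* = 13.36.
With the rebate, buyers effectively pay Pb = Ps − 6, where Ps is the price sellers receive.
On the curves, Pb = 332/7 - (2/7)Q and Ps = 1/9 + (1/9)Q; the wedge Ps − Pb = 6 gives 1/9 + (1/9)Q − (332/7 - (2/7)Q) = 6, so Q' = 134.36.
Then Pb = 332/7 − (2/7)·134.36 = 9.04 and Ps = 1/9 + (1/9)·134.36 = 15.04.

Buyers pay 9.04; sellers receive 15.04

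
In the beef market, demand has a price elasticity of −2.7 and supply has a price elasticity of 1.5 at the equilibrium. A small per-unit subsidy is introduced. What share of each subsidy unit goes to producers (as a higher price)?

For a small subsidy around the equilibrium, the benefit split depends on the relative slopes, which at a point are proportional to the elasticities.
Buyer share = εs/(εs + |εd|) = 1.5/(1.5 + 2.7) = 5/14; seller share = |εd|/(εs + |εd|) = 9/14.
So producers capture 9/14 of the subsidy.

Producer share = 9/14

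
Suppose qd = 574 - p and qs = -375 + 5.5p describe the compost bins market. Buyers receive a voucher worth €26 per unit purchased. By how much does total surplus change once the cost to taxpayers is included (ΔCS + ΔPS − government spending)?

Net change in total surplus = -€286

Pre-subsidy: 574 - p = -375 + 5.5p gives p* = 146, q* = 428.
With the rebate, buyers effectively pay pb = ps − 26, where ps is the price sellers receive.
Demand in terms of ps becomes qd = 574 − 1(ps − 26) = 600 - ps. Setting this equal to supply: 600 - ps = -375 + 5.5ps, so ps = 150.
Buyers pay pb = 150 − 26 = 124; q' = -375 + 5.5·150 = 450.
ΔCS = ½(428 + 450)(146 − 124) = 9658; ΔPS = ½(428 + 450)(150 − 146) = 1756.
Government spending = 26 × 450 = 11700.
Net change = 9658 + 1756 − 11700 = -286. The loss equals the DWL triangle ½·26·22.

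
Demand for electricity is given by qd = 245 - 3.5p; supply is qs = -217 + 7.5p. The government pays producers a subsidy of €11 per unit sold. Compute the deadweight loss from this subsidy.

Pre-subsidy: 245 - 3.5p = -217 + 7.5p gives p* = 42, q* = 98.
With the subsidy, sellers receive ps = pb + 11 for each unit, where pb is the price buyers pay.
Supply in terms of pb becomes qs = -217 + 7.5(pb + 11) = -134.5 + 7.5pb. Setting this equal to demand: 245 - 3.5pb = -134.5 + 7.5pb, so pb = 34.5.
Sellers receive ps = 34.5 + 11 = 45.5; q' = 245 − 3.5·34.5 = 124.25.
The subsidy expands output by 124.25 − 98 = 26.25 past the efficient level; on those units the gap between marginal cost and willingness to pay runs from 0 up to 11.
DWL = ½ × 11 × 26.25 = 144.375.

Deadweight loss = €144.375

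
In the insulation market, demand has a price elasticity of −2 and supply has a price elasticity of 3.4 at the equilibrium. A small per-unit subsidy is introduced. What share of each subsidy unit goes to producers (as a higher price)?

Producer share = 10/27

For a small subsidy around the equilibrium, the benefit split depends on the relative slopes, which at a point are proportional to the elasticities.
Buyer share = εs/(εs + |εd|) = 3.4/(3.4 + 2) = 17/27; seller share = |εd|/(εs + |εd|) = 10/27.
So producers capture 10/27 of the subsidy.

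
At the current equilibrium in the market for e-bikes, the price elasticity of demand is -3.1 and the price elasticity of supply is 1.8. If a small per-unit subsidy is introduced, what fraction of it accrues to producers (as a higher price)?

For a small subsidy around the equilibrium, the benefit split depends on the relative slopes, which at a point are proportional to the elasticities.
Buyer share = εs/(εs + |εd|) = 1.8/(1.8 + 3.1) = 18/49; seller share = |εd|/(εs + |εd|) = 31/49.
So producers capture 31/49 of the subsidy.

Producer share = 31/49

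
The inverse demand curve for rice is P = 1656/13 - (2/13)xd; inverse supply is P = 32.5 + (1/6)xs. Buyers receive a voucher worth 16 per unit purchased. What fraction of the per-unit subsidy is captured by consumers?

Pre-subsidy: 1656/13 - (2/13)x = 32.5 + (1/6)x gives x* = 296.04 and P* = 81.84.
With the rebate, buyers effectively pay Pb = Ps − 16, where Ps is the price sellers receive.
On the curves, Pb = 1656/13 - (2/13)x and Ps = 32.5 + (1/6)x; the wedge Ps − Pb = 16 gives 32.5 + (1/6)x − (1656/13 - (2/13)x) = 16, so x' = 345.96.
Then Pb = 1656/13 − (2/13)·345.96 = 74.16 and Ps = 32.5 + (1/6)·345.96 = 90.16.
Buyers' price falls by P* − Pb = 81.84 − 74.16 = 7.68; sellers' price rises by Ps − P* = 90.16 − 81.84 = 8.32.
So consumers capture 7.68/16 = 0.48 of each unit of subsidy.

Consumer share = 0.48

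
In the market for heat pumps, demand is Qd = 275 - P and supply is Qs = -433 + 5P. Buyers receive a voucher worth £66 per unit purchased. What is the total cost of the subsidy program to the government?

Government cost = £13992

Pre-subsidy: 275 - P = -433 + 5P gives P* = 118, Q* = 157.
With the rebate, buyers effectively pay Pb = Ps − 66, where Ps is the price sellers receive.
Demand in terms of Ps becomes Qd = 275 − 1(Ps − 66) = 341 - Ps. Setting this equal to supply: 341 - Ps = -433 + 5Ps, so Ps = 129.
Buyers pay Pb = 129 − 66 = 63; Q' = -433 + 5·129 = 212.
Government outlay = subsidy × quantity = 66 × 212 = 13992.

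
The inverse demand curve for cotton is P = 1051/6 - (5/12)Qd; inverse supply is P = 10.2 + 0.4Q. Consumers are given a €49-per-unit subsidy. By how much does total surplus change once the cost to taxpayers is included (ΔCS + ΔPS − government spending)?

Pre-subsidy: 1051/6 - (5/12)Q = 10.2 + 0.4Q gives Q* = 202 and P* = 91.
With the rebate, buyers effectively pay Pb = Ps − 49, where Ps is the price sellers receive.
On the curves, Pb = 1051/6 - (5/12)Q and Ps = 10.2 + 0.4Q; the wedge Ps − Pb = 49 gives 10.2 + 0.4Q − (1051/6 - (5/12)Q) = 49, so Q' = 262.
Then Pb = 1051/6 − (5/12)·262 = 66 and Ps = 10.2 + 0.4·262 = 115.
ΔCS = ½(202 + 262)(91 − 66) = 5800; ΔPS = ½(202 + 262)(115 − 91) = 5568.
Government spending = 49 × 262 = 12838.
Net change = 5800 + 5568 − 12838 = -1470. The loss equals the DWL triangle ½·49·60.

Net change in total surplus = -€1470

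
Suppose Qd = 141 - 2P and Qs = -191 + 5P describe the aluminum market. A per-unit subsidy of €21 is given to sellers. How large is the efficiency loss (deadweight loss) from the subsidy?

Deadweight loss = €315

Pre-subsidy: 141 - 2P = -191 + 5P gives P* = 332/7, Q* = 323/7.
With the subsidy, sellers receive Ps = Pb + 21 for each unit, where Pb is the price buyers pay.
Supply in terms of Pb becomes Qs = -191 + 5(Pb + 21) = -86 + 5Pb. Setting this equal to demand: 141 - 2Pb = -86 + 5Pb, so Pb = 227/7.
Sellers receive Ps = 227/7 + 21 = 374/7; Q' = 141 − 2·(227/7) = 533/7.
The subsidy expands output by 533/7 − 323/7 = 30 past the efficient level; on those units the gap between marginal cost and willingness to pay runs from 0 up to 21.
DWL = ½ × 21 × 30 = 315.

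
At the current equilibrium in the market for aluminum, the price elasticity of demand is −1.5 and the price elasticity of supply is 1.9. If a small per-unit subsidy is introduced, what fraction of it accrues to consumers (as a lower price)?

Consumer share = 19/34

For a small subsidy around the equilibrium, the benefit split depends on the relative slopes, which at a point are proportional to the elasticities.
Buyer share = εs/(εs + |εd|) = 1.9/(1.9 + 1.5) = 19/34; seller share = |εd|/(εs + |εd|) = 15/34.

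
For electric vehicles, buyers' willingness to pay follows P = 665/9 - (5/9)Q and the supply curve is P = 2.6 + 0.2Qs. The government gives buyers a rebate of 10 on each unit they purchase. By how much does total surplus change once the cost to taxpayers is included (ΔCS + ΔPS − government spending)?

Net change in total surplus = -1125/17

Pre-subsidy: 665/9 - (5/9)Q = 2.6 + 0.2Q gives Q* = 1604/17 and P* = 365/17.
With the rebate, buyers effectively pay Pb = Ps − 10, where Ps is the price sellers receive.
On the curves, Pb = 665/9 - (5/9)Q and Ps = 2.6 + 0.2Q; the wedge Ps − Pb = 10 gives 2.6 + 0.2Q − (665/9 - (5/9)Q) = 10, so Q' = 1829/17.
Then Pb = 665/9 − (5/9)·(1829/17) = 240/17 and Ps = 2.6 + 0.2·(1829/17) = 410/17.
ΔCS = ½(1604/17 + 1829/17)(365/17 − 240/17) = 429125/578; ΔPS = ½(1604/17 + 1829/17)(410/17 − 365/17) = 154485/578.
Government spending = 10 × 1829/17 = 18290/17.
Net change = 429125/578 + 154485/578 − 18290/17 = -1125/17. The loss equals the DWL triangle ½·10·225/17.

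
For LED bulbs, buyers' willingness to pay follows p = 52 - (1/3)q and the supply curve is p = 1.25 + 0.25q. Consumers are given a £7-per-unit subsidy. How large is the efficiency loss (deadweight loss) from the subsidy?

Deadweight loss = £42

Pre-subsidy: 52 - (1/3)q = 1.25 + 0.25q gives q* = 87 and p* = 23.
With the rebate, buyers effectively pay pb = ps − 7, where ps is the price sellers receive.
On the curves, pb = 52 - (1/3)q and ps = 1.25 + 0.25q; the wedge ps − pb = 7 gives 1.25 + 0.25q − (52 - (1/3)q) = 7, so q' = 99.
Then pb = 52 − (1/3)·99 = 19 and ps = 1.25 + 0.25·99 = 26.
The subsidy expands output by 99 − 87 = 12 past the efficient level; on those units the gap between marginal cost and willingness to pay runs from 0 up to 7.
DWL = ½ × 7 × 12 = 42.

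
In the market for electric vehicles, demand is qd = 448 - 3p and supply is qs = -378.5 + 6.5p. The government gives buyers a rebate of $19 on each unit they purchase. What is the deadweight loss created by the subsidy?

Pre-subsidy: 448 - 3p = -378.5 + 6.5p gives p* = 87, q* = 187.
With the rebate, buyers effectively pay pb = ps − 19, where ps is the price sellers receive.
Demand in terms of ps becomes qd = 448 − 3(ps − 19) = 505 - 3ps. Setting this equal to supply: 505 - 3ps = -378.5 + 6.5ps, so ps = 93.
Buyers pay pb = 93 − 19 = 74; q' = -378.5 + 6.5·93 = 226.
The subsidy expands output by 226 − 187 = 39 past the efficient level; on those units the gap between marginal cost and willingness to pay runs from 0 up to 19.
DWL = ½ × 19 × 39 = 370.5.

Deadweight loss = $370.5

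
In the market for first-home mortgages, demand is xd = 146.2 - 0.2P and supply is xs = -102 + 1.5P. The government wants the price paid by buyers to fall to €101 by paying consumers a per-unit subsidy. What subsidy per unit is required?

Required subsidy s = €51 per unit

At a buyer price of 101, quantity demanded is 146.2 − 0.2·101 = 126.
Sellers supply 126 only when they receive Ps with -102 + 1.5·Ps = 126, i.e. Ps = 152.
s = Ps − Pb = 152 − 101 = 51.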